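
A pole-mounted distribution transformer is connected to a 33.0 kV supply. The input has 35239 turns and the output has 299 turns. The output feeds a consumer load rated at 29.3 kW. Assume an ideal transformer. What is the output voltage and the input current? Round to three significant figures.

V_out = V_in × N_out/N_in = 33000 × 299/35239 = 280.00 V.
I_out = P/V_out = 29300/280.00 = 104.64 A.
I_in = I_out × N_out/N_in = 104.64 × 299/35239 = 0.888 A.

V_out ≈ 280 V, I_in ≈ 0.888 A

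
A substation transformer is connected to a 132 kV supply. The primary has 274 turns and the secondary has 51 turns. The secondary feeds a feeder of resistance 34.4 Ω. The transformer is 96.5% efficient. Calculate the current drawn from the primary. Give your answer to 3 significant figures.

I_p ≈ 138 A

V_s = 132000 × 51/274 = 24569 V.
I_s = V_s/R = 24569/34.4 = 714.23 A.
P_out = V_s I_s = 24569 × 714.23 = 1.7548×10^7 W.
P_in = P_out/η = 1.7548×10^7/0.965 = 1.8184×10^7 W.
I_p = P_in/V_p = 1.8184×10^7/132000 = 138 A.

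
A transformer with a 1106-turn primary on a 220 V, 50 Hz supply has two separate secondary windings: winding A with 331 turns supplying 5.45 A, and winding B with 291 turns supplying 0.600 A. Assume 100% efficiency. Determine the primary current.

I_p ≈ 1.79 A

V_A = 220 × 331/1106 = 65.841 V; V_B = 220 × 291/1106 = 57.884 V.
P_out = V_A I_A + V_B I_B = 65.841×5.45 + 57.884×0.600 = 358.83 + 34.731 = 393.56 W.
Ideal ⇒ P_in = P_out, so I_p = P_out/V_p = 393.56/220 = 1.79 A.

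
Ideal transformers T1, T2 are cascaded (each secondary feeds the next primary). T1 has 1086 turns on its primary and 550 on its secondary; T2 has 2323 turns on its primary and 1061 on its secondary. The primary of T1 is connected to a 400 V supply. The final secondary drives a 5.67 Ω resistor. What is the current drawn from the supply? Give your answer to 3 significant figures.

Secondary of T1: V = 400.00 × 550/1086 = 202.58 V.
Secondary of T2: V = 202.58 × 1061/2323 = 92.525 V.
I_load = 92.525/5.67 = 16.318 A, so P_out = 92.525 × 16.318 = 1509.9 W.
All ideal ⇒ P_in = P_out, so I_supply = 1509.9/400 = 3.77 A.

I_supply ≈ 3.77 A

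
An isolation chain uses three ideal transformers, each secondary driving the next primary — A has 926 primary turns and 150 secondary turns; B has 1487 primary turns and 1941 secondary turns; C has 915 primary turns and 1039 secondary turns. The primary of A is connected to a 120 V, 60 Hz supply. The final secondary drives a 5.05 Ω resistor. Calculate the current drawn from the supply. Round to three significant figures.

I_supply ≈ 1.37 A

After A: V = 120.00 × 150/926 = 19.438 V.
After B: V = 19.438 × 1941/1487 = 25.373 V.
After C: V = 25.373 × 1039/915 = 28.812 V.
I_load = 28.812/5.05 = 5.7053 A, so P_out = 28.812 × 5.7053 = 164.38 W.
All ideal ⇒ P_in = P_out, so I_supply = 164.38/120 = 1.37 A.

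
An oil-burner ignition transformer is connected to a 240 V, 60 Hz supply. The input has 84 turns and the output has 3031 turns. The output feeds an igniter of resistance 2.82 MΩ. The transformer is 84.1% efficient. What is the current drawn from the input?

I_in ≈ 0.132 A

V_out = 240 × 3031/84 = 8660.0 V.
I_out = V_out/R = 8660.0/(2.82×10^6) = 0.0030709 A.
P_out = V_out I_out = 8660.0 × 0.0030709 = 26.594 W.
P_in = P_out/η = 26.594/0.841 = 31.622 W.
I_in = P_in/V_in = 31.622/240 = 0.132 A.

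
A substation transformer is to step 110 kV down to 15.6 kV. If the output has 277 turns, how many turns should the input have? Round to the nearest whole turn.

N_in = 1953 turns

N_in/N_out = V_in/V_out, so N_in = 277 × 110000/15600 = 1953.2 ≈ 1953 turns.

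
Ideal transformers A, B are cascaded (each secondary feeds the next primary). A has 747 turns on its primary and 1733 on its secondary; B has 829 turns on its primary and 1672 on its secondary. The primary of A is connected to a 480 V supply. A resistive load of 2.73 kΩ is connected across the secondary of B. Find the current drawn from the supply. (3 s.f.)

I_supply ≈ 3.85 A

Secondary of A: V = 480.00 × 1733/747 = 1113.6 V.
Secondary of B: V = 1113.6 × 1672/829 = 2246.0 V.
I_load = 2246.0/2730 = 0.82269 A, so P_out = 2246.0 × 0.82269 = 1847.7 W.
All ideal ⇒ P_in = P_out, so I_supply = 1847.7/480 = 3.85 A.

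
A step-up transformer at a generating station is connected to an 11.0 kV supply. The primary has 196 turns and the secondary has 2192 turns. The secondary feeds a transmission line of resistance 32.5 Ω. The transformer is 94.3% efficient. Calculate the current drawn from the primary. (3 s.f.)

I_p ≈ 44900 A

V_s = 11000 × 2192/196 = 123020 V.
I_s = V_s/R = 123020/32.5 = 3785.2 A.
P_out = V_s I_s = 123020 × 3785.2 = 4.6566×10^8 W.
P_in = P_out/η = 4.6566×10^8/0.943 = 4.9381×10^8 W.
I_p = P_in/V_p = 4.9381×10^8/11000 = 44900 A.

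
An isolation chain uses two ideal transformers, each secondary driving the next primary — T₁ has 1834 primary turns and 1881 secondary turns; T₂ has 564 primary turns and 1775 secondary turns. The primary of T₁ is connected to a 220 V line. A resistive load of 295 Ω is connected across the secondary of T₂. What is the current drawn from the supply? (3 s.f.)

I_supply ≈ 7.77 A

Secondary of T₁: V = 220.00 × 1881/1834 = 225.64 V.
Secondary of T₂: V = 225.64 × 1775/564 = 710.12 V.
I_load = 710.12/295 = 2.4072 A, so P_out = 710.12 × 2.4072 = 1709.4 W.
All ideal ⇒ P_in = P_out, so I_supply = 1709.4/220 = 7.77 A.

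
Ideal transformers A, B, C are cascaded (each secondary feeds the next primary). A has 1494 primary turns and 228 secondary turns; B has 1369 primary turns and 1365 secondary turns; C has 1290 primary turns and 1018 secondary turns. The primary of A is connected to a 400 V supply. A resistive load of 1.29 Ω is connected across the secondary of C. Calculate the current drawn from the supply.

Secondary of A: V = 400.00 × 228/1494 = 61.044 V.
Secondary of B: V = 61.044 × 1365/1369 = 60.866 V.
Secondary of C: V = 60.866 × 1018/1290 = 48.032 V.
I_load = 48.032/1.29 = 37.234 A, so P_out = 48.032 × 37.234 = 1788.4 W.
All ideal ⇒ P_in = P_out, so I_supply = 1788.4/400 = 4.47 A.

I_supply ≈ 4.47 A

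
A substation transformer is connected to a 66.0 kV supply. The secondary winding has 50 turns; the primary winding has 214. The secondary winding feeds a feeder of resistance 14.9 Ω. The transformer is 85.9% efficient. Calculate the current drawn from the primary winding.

V_s = 66000 × 50/214 = 15421 V.
I_s = V_s/R = 15421/14.9 = 1034.9 A.
P_out = V_s I_s = 15421 × 1034.9 = 1.5959×10^7 W.
P_in = P_out/η = 1.5959×10^7/0.859 = 1.8579×10^7 W.
I_p = P_in/V_p = 1.8579×10^7/66000 = 281 A.

I_p ≈ 281 A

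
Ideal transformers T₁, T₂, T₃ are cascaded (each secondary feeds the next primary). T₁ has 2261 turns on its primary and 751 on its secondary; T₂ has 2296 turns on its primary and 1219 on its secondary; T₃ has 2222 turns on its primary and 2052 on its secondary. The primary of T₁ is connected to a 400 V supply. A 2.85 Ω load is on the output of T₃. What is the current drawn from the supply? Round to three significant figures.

I_supply ≈ 3.72 A

After T₁: V = 400.00 × 751/2261 = 132.86 V.
After T₂: V = 132.86 × 1219/2296 = 70.539 V.
After T₃: V = 70.539 × 2052/2222 = 65.143 V.
I_load = 65.143/2.85 = 22.857 A, so P_out = 65.143 × 22.857 = 1489.0 W.
All ideal ⇒ P_in = P_out, so I_supply = 1489.0/400 = 3.72 A.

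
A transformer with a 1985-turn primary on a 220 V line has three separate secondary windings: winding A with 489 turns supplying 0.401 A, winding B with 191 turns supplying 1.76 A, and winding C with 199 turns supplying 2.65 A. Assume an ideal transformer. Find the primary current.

I_p ≈ 0.534 A

V_A = 220 × 489/1985 = 54.196 V; V_B = 220 × 191/1985 = 21.169 V; V_C = 220 × 199/1985 = 22.055 V.
P_out = V_A I_A + V_B I_B + V_C I_C = 54.196×0.401 + 21.169×1.76 + 22.055×2.65 = 21.733 + 37.257 + 58.447 = 117.44 W.
Ideal ⇒ P_in = P_out, so I_p = P_out/V_p = 117.44/220 = 0.534 A.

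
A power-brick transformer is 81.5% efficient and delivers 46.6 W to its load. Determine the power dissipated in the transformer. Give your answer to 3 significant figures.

P_loss ≈ 10.6 W

P_in = P_out/η = 46.6/0.815 = 57.1779 W.
P_loss = P_in − P_out = 57.1779 − 46.6 = 10.6 W.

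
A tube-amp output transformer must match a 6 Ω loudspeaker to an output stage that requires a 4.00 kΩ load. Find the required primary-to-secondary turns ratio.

Z_p/Z_s = (N_p/N_s)², so N_p/N_s = √(4000/6) = √667 = 25.8.

N_p/N_s ≈ 25.8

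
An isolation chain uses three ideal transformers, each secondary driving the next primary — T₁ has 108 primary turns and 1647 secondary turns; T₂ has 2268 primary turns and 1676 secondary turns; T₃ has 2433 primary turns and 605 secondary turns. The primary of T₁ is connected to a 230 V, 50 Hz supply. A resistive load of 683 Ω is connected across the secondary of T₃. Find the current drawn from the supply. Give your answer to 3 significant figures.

I_supply ≈ 2.64 A

After T₁: V = 230.00 × 1647/108 = 3507.5 V.
After T₂: V = 3507.5 × 1676/2268 = 2592.0 V.
After T₃: V = 2592.0 × 605/2433 = 644.53 V.
I_load = 644.53/683 = 0.94367 A, so P_out = 644.53 × 0.94367 = 608.22 W.
All ideal ⇒ P_in = P_out, so I_supply = 608.22/230 = 2.64 A.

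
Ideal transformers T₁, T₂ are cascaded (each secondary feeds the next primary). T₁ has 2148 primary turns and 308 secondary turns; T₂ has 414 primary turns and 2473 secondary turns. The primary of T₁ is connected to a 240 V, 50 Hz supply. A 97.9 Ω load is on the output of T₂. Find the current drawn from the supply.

I_supply ≈ 1.80 A

Secondary of T₁: V = 240.00 × 308/2148 = 34.413 V.
Secondary of T₂: V = 34.413 × 2473/414 = 205.57 V.
I_load = 205.57/97.9 = 2.0998 A, so P_out = 205.57 × 2.0998 = 431.64 W.
All ideal ⇒ P_in = P_out, so I_supply = 431.64/240 = 1.80 A.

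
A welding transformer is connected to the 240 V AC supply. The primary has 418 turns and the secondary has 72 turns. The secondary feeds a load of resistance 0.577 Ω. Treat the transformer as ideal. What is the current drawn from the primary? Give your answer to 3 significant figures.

V_s = V_p × N_s/N_p = 240 × 72/418 = 41.340 V.
I_s = V_s/R = 41.340/0.577 = 71.646 A.
For an ideal transformer I_p N_p = I_s N_s, so I_p = 71.646 × 72/418 = 12.3 A.

I_p ≈ 12.3 A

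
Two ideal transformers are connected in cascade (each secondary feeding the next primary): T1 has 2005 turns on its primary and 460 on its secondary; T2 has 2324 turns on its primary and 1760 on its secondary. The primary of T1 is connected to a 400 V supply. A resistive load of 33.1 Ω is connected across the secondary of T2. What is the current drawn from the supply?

I_supply ≈ 0.365 A

After T1: V = 400.00 × 460/2005 = 91.771 V.
After T2: V = 91.771 × 1760/2324 = 69.499 V.
I_load = 69.499/33.1 = 2.0997 A, so P_out = 69.499 × 2.0997 = 145.93 W.
All ideal ⇒ P_in = P_out, so I_supply = 145.93/400 = 0.365 A.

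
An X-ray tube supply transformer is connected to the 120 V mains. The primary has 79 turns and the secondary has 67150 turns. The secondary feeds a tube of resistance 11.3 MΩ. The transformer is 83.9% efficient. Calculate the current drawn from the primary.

V_s = 120 × 67150/79 = 102000 V.
I_s = V_s/R = 102000/(1.13×10^7) = 0.0090265 A.
P_out = V_s I_s = 102000 × 0.0090265 = 920.71 W.
P_in = P_out/η = 920.71/0.839 = 1097.4 W.
I_p = P_in/V_p = 1097.4/120 = 9.14 A.

I_p ≈ 9.14 A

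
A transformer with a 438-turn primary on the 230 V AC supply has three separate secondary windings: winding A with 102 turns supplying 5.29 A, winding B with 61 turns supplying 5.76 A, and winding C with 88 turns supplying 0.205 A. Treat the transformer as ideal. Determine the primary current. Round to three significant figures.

I_p ≈ 2.08 A

V_A = 230 × 102/438 = 53.562 V; V_B = 230 × 61/438 = 32.032 V; V_C = 230 × 88/438 = 46.210 V.
P_out = V_A I_A + V_B I_B + V_C I_C = 53.562×5.29 + 32.032×5.76 + 46.210×0.205 = 283.34 + 184.50 + 9.4731 = 477.32 W.
Ideal ⇒ P_in = P_out, so I_p = P_out/V_p = 477.32/230 = 2.08 A.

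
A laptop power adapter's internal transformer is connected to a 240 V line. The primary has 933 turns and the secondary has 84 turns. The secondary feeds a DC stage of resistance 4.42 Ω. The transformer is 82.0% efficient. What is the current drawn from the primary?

I_p ≈ 0.537 A

V_s = 240 × 84/933 = 21.608 V.
I_s = V_s/R = 21.608/4.42 = 4.8886 A.
P_out = V_s I_s = 21.608 × 4.8886 = 105.63 W.
P_in = P_out/η = 105.63/0.820 = 128.82 W.
I_p = P_in/V_p = 128.82/240 = 0.537 A.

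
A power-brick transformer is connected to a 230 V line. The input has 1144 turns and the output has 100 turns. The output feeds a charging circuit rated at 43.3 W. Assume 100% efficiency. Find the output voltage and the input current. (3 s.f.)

V_out ≈ 20.1 V, I_in ≈ 0.188 A

V_out = V_in × N_out/N_in = 230 × 100/1144 = 20.105 V.
I_out = P/V_out = 43.3/20.105 = 2.1537 A.
I_in = I_out × N_out/N_in = 2.1537 × 100/1144 = 0.188 A.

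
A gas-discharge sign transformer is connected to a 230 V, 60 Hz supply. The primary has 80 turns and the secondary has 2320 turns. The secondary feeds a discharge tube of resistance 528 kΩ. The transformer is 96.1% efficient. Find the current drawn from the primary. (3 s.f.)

V_s = 230 × 2320/80 = 6670.0 V.
I_s = V_s/R = 6670.0/528000 = 0.012633 A.
P_out = V_s I_s = 6670.0 × 0.012633 = 84.259 W.
P_in = P_out/η = 84.259/0.961 = 87.679 W.
I_p = P_in/V_p = 87.679/230 = 0.381 A.

I_p ≈ 0.381 A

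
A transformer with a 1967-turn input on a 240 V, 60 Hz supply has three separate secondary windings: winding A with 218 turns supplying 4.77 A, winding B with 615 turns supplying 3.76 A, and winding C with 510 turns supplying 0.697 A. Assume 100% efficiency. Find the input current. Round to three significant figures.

V_A = 240 × 218/1967 = 26.599 V; V_B = 240 × 615/1967 = 75.038 V; V_C = 240 × 510/1967 = 62.227 V.
P_out = V_A I_A + V_B I_B + V_C I_C = 26.599×4.77 + 75.038×3.76 + 62.227×0.697 = 126.88 + 282.14 + 43.372 = 452.39 W.
Ideal ⇒ P_in = P_out, so I_in = P_out/V_in = 452.39/240 = 1.88 A.

I_in ≈ 1.88 A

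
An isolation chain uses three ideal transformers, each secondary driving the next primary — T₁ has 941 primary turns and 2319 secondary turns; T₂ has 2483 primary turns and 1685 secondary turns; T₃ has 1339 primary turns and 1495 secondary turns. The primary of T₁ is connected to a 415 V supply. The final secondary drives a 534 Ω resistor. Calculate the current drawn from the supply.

I_supply ≈ 2.71 A

After T₁: V = 415.00 × 2319/941 = 1022.7 V.
After T₂: V = 1022.7 × 1685/2483 = 694.04 V.
After T₃: V = 694.04 × 1495/1339 = 774.90 V.
I_load = 774.90/534 = 1.4511 A, so P_out = 774.90 × 1.4511 = 1124.5 W.
All ideal ⇒ P_in = P_out, so I_supply = 1124.5/415 = 2.71 A.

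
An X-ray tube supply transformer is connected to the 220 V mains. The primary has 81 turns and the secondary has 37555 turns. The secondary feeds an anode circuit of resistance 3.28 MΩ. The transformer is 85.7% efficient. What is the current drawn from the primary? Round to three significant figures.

I_p ≈ 16.8 A

V_s = 220 × 37555/81 = 102000 V.
I_s = V_s/R = 102000/(3.28×10^6) = 0.031098 A.
P_out = V_s I_s = 102000 × 0.031098 = 3172.0 W.
P_in = P_out/η = 3172.0/0.857 = 3701.3 W.
I_p = P_in/V_p = 3701.3/220 = 16.8 A.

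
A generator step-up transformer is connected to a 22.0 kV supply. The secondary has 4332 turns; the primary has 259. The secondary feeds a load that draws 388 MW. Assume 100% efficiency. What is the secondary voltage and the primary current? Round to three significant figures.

V_s ≈ 368000 V, I_p ≈ 17600 A

V_s = V_p × N_s/N_p = 22000 × 4332/259 = 367970 V.
I_s = P/V_s = 3.88×10^8/367970 = 1054.4 A.
I_p = I_s × N_s/N_p = 1054.4 × 4332/259 = 17600 A.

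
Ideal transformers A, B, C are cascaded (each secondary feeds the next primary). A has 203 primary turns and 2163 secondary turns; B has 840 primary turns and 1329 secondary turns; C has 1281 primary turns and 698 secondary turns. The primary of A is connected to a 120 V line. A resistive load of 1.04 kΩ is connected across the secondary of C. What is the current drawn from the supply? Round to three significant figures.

After A: V = 120.00 × 2163/203 = 1278.6 V.
After B: V = 1278.6 × 1329/840 = 2023.0 V.
After C: V = 2023.0 × 698/1281 = 1102.3 V.
I_load = 1102.3/1040 = 1.0599 A, so P_out = 1102.3 × 1.0599 = 1168.3 W.
All ideal ⇒ P_in = P_out, so I_supply = 1168.3/120 = 9.74 A.

I_supply ≈ 9.74 A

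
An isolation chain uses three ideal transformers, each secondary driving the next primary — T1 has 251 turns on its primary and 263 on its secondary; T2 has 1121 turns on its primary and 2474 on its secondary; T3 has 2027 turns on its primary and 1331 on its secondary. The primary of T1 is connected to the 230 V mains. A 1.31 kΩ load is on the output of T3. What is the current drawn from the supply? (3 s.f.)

Secondary of T1: V = 230.00 × 263/251 = 241.00 V.
Secondary of T2: V = 241.00 × 2474/1121 = 531.87 V.
Secondary of T3: V = 531.87 × 1331/2027 = 349.24 V.
I_load = 349.24/1310 = 0.26660 A, so P_out = 349.24 × 0.26660 = 93.108 W.
All ideal ⇒ P_in = P_out, so I_supply = 93.108/230 = 0.405 A.

I_supply ≈ 0.405 A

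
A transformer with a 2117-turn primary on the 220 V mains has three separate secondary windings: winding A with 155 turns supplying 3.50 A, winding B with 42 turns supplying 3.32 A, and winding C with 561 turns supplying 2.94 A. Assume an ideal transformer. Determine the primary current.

I_p ≈ 1.10 A

V_A = 220 × 155/2117 = 16.108 V; V_B = 220 × 42/2117 = 4.3647 V; V_C = 220 × 561/2117 = 58.299 V.
P_out = V_A I_A + V_B I_B + V_C I_C = 16.108×3.50 + 4.3647×3.32 + 58.299×2.94 = 56.377 + 14.491 + 171.40 = 242.27 W.
Ideal ⇒ P_in = P_out, so I_p = P_out/V_p = 242.27/220 = 1.10 A.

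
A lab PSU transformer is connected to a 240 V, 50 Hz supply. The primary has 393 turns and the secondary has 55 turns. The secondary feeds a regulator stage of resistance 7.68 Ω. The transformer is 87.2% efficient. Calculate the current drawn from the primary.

V_s = 240 × 55/393 = 33.588 V.
I_s = V_s/R = 33.588/7.68 = 4.3734 A.
P_out = V_s I_s = 33.588 × 4.3734 = 146.89 W.
P_in = P_out/η = 146.89/0.872 = 168.46 W.
I_p = P_in/V_p = 168.46/240 = 0.702 A.

I_p ≈ 0.702 A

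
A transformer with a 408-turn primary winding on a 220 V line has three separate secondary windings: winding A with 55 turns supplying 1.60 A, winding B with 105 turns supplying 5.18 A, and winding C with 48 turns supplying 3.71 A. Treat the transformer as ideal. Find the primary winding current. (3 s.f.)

I_p ≈ 1.99 A

V_A = 220 × 55/408 = 29.657 V; V_B = 220 × 105/408 = 56.618 V; V_C = 220 × 48/408 = 25.882 V.
P_out = V_A I_A + V_B I_B + V_C I_C = 29.657×1.60 + 56.618×5.18 + 25.882×3.71 = 47.451 + 293.28 + 96.024 = 436.75 W.
Ideal ⇒ P_in = P_out, so I_p = P_out/V_p = 436.75/220 = 1.99 A.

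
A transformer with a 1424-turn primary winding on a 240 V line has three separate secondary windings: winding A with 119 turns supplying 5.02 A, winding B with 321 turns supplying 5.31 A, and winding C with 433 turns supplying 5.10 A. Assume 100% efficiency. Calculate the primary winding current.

V_A = 240 × 119/1424 = 20.056 V; V_B = 240 × 321/1424 = 54.101 V; V_C = 240 × 433/1424 = 72.978 V.
P_out = V_A I_A + V_B I_B + V_C I_C = 20.056×5.02 + 54.101×5.31 + 72.978×5.10 = 100.68 + 287.28 + 372.19 = 760.14 W.
Ideal ⇒ P_in = P_out, so I_p = P_out/V_p = 760.14/240 = 3.17 A.

I_p ≈ 3.17 A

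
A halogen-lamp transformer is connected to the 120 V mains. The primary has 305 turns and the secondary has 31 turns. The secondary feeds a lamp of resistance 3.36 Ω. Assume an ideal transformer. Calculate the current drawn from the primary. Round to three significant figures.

I_p ≈ 0.369 A

V_s = V_p × N_s/N_p = 120 × 31/305 = 12.197 V.
I_s = V_s/R = 12.197/3.36 = 3.6300 A.
For an ideal transformer I_p N_p = I_s N_s, so I_p = 3.6300 × 31/305 = 0.369 A.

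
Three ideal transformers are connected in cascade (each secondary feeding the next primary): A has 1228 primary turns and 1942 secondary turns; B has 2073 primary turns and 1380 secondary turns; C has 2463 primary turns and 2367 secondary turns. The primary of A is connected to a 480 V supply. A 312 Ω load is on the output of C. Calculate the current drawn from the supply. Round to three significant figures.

Secondary of A: V = 480.00 × 1942/1228 = 759.09 V.
Secondary of B: V = 759.09 × 1380/2073 = 505.33 V.
Secondary of C: V = 505.33 × 2367/2463 = 485.63 V.
I_load = 485.63/312 = 1.5565 A, so P_out = 485.63 × 1.5565 = 755.89 W.
All ideal ⇒ P_in = P_out, so I_supply = 755.89/480 = 1.57 A.

I_supply ≈ 1.57 A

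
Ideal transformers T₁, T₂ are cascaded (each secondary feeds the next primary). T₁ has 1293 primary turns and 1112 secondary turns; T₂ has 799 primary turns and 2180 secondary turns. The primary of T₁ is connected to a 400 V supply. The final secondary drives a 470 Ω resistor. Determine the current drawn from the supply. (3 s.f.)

Secondary of T₁: V = 400.00 × 1112/1293 = 344.01 V.
Secondary of T₂: V = 344.01 × 2180/799 = 938.59 V.
I_load = 938.59/470 = 1.9970 A, so P_out = 938.59 × 1.9970 = 1874.4 W.
All ideal ⇒ P_in = P_out, so I_supply = 1874.4/400 = 4.69 A.

I_supply ≈ 4.69 A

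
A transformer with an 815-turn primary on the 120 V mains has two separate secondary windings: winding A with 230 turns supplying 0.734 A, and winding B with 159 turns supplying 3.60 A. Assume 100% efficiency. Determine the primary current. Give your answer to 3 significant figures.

I_p ≈ 0.909 A

V_A = 120 × 230/815 = 33.865 V; V_B = 120 × 159/815 = 23.411 V.
P_out = V_A I_A + V_B I_B = 33.865×0.734 + 23.411×3.60 = 24.857 + 84.280 = 109.14 W.
Ideal ⇒ P_in = P_out, so I_p = P_out/V_p = 109.14/120 = 0.909 A.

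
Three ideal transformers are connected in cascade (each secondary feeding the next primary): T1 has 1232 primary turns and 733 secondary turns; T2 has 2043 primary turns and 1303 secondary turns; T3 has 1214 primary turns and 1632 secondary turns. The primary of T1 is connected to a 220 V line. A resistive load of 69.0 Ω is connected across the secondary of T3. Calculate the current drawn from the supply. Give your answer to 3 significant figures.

Secondary of T1: V = 220.00 × 733/1232 = 130.89 V.
Secondary of T2: V = 130.89 × 1303/2043 = 83.482 V.
Secondary of T3: V = 83.482 × 1632/1214 = 112.23 V.
I_load = 112.23/69.0 = 1.6265 A, so P_out = 112.23 × 1.6265 = 182.53 W.
All ideal ⇒ P_in = P_out, so I_supply = 182.53/220 = 0.830 A.

I_supply ≈ 0.830 A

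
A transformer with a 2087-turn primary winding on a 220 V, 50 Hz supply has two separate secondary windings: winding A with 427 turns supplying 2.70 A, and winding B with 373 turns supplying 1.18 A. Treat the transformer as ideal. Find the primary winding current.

I_p ≈ 0.763 A

V_A = 220 × 427/2087 = 45.012 V; V_B = 220 × 373/2087 = 39.320 V.
P_out = V_A I_A + V_B I_B = 45.012×2.70 + 39.320×1.18 = 121.53 + 46.397 = 167.93 W.
Ideal ⇒ P_in = P_out, so I_p = P_out/V_p = 167.93/220 = 0.763 A.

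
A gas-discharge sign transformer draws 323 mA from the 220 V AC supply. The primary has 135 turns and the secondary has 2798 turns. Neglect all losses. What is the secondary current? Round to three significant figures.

I_s/I_p = N_p/N_s, so I_s = 0.323 × 135/2798 = 0.0156 A.

I_s ≈ 0.0156 A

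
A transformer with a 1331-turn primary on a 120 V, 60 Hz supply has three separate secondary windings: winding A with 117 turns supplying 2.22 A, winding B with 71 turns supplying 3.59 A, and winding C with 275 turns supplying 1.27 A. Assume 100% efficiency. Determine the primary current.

I_p ≈ 0.649 A

V_A = 120 × 117/1331 = 10.548 V; V_B = 120 × 71/1331 = 6.4012 V; V_C = 120 × 275/1331 = 24.793 V.
P_out = V_A I_A + V_B I_B + V_C I_C = 10.548×2.22 + 6.4012×3.59 + 24.793×1.27 = 23.418 + 22.980 + 31.488 = 77.885 W.
Ideal ⇒ P_in = P_out, so I_p = P_out/V_p = 77.885/120 = 0.649 A.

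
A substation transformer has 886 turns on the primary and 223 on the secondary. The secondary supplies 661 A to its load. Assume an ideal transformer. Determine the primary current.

I_p ≈ 166 A

For an ideal transformer I_p/I_s = N_s/N_p, so I_p = 661 × 223/886 = 166 A.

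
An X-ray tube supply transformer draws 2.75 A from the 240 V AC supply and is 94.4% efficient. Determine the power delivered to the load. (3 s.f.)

P_out ≈ 623 W

P_in = V_p I_p = 240 × 2.75 = 660.00 W.
P_out = η P_in = 0.944 × 660.00 = 623 W.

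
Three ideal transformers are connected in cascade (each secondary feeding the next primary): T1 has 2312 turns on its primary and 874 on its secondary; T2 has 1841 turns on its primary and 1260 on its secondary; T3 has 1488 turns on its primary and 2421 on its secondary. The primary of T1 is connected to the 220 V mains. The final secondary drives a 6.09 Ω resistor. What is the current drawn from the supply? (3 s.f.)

I_supply ≈ 6.40 A

After T1: V = 220.00 × 874/2312 = 83.166 V.
After T2: V = 83.166 × 1260/1841 = 56.920 V.
After T3: V = 56.920 × 2421/1488 = 92.609 V.
I_load = 92.609/6.09 = 15.207 A, so P_out = 92.609 × 15.207 = 1408.3 W.
All ideal ⇒ P_in = P_out, so I_supply = 1408.3/220 = 6.40 A.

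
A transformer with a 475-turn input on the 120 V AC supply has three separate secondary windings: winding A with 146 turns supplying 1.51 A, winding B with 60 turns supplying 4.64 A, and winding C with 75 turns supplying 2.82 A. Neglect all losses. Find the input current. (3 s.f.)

V_A = 120 × 146/475 = 36.884 V; V_B = 120 × 60/475 = 15.158 V; V_C = 120 × 75/475 = 18.947 V.
P_out = V_A I_A + V_B I_B + V_C I_C = 36.884×1.51 + 15.158×4.64 + 18.947×2.82 = 55.695 + 70.333 + 53.432 = 179.46 W.
Ideal ⇒ P_in = P_out, so I_in = P_out/V_in = 179.46/120 = 1.50 A.

I_in ≈ 1.50 A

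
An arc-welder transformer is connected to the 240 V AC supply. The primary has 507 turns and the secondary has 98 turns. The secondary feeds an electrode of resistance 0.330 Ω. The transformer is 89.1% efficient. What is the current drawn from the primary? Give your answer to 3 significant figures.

I_p ≈ 30.5 A

V_s = 240 × 98/507 = 46.391 V.
I_s = V_s/R = 46.391/0.330 = 140.58 A.
P_out = V_s I_s = 46.391 × 140.58 = 6521.5 W.
P_in = P_out/η = 6521.5/0.891 = 7319.3 W.
I_p = P_in/V_p = 7319.3/240 = 30.5 A.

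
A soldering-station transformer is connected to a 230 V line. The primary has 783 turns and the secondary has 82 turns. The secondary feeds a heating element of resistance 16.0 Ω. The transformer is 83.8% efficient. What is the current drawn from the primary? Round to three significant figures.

I_p ≈ 0.188 A

V_s = 230 × 82/783 = 24.087 V.
I_s = V_s/R = 24.087/16.0 = 1.5054 A.
P_out = V_s I_s = 24.087 × 1.5054 = 36.261 W.
P_in = P_out/η = 36.261/0.838 = 43.271 W.
I_p = P_in/V_p = 43.271/230 = 0.188 A.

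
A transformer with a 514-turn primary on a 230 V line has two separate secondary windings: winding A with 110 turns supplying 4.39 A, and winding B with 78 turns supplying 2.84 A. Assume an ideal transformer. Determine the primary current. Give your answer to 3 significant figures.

I_p ≈ 1.37 A

V_A = 230 × 110/514 = 49.222 V; V_B = 230 × 78/514 = 34.903 V.
P_out = V_A I_A + V_B I_B = 49.222×4.39 + 34.903×2.84 = 216.08 + 99.124 = 315.21 W.
Ideal ⇒ P_in = P_out, so I_p = P_out/V_p = 315.21/230 = 1.37 A.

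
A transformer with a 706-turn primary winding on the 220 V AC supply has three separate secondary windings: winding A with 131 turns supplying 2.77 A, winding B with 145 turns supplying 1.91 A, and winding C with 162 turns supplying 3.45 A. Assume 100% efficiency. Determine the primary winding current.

I_p ≈ 1.70 A

V_A = 220 × 131/706 = 40.822 V; V_B = 220 × 145/706 = 45.184 V; V_C = 220 × 162/706 = 50.482 V.
P_out = V_A I_A + V_B I_B + V_C I_C = 40.822×2.77 + 45.184×1.91 + 50.482×3.45 = 113.08 + 86.302 + 174.16 = 373.54 W.
Ideal ⇒ P_in = P_out, so I_p = P_out/V_p = 373.54/220 = 1.70 A.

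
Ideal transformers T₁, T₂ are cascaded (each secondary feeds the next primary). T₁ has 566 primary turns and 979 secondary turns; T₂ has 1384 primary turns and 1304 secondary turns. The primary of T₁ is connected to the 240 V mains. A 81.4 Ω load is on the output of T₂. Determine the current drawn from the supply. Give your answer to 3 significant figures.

Secondary of T₁: V = 240.00 × 979/566 = 415.12 V.
Secondary of T₂: V = 415.12 × 1304/1384 = 391.13 V.
I_load = 391.13/81.4 = 4.8050 A, so P_out = 391.13 × 4.8050 = 1879.4 W.
All ideal ⇒ P_in = P_out, so I_supply = 1879.4/240 = 7.83 A.

I_supply ≈ 7.83 A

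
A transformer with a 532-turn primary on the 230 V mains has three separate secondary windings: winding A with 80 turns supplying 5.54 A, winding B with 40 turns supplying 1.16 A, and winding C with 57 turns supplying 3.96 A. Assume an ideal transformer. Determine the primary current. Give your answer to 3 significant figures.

V_A = 230 × 80/532 = 34.586 V; V_B = 230 × 40/532 = 17.293 V; V_C = 230 × 57/532 = 24.643 V.
P_out = V_A I_A + V_B I_B + V_C I_C = 34.586×5.54 + 17.293×1.16 + 24.643×3.96 = 191.61 + 20.060 + 97.586 = 309.25 W.
Ideal ⇒ P_in = P_out, so I_p = P_out/V_p = 309.25/230 = 1.34 A.

I_p ≈ 1.34 A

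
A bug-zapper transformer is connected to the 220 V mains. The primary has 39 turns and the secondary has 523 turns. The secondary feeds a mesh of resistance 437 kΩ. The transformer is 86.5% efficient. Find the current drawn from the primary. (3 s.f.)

V_s = 220 × 523/39 = 2950.3 V.
I_s = V_s/R = 2950.3/437000 = 0.0067512 A.
P_out = V_s I_s = 2950.3 × 0.0067512 = 19.918 W.
P_in = P_out/η = 19.918/0.865 = 23.026 W.
I_p = P_in/V_p = 23.026/220 = 0.105 A.

I_p ≈ 0.105 A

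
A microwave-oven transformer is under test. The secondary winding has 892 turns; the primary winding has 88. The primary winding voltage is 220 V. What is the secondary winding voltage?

V_s ≈ 2230 V

V_s/V_p = N_s/N_p, so V_s = 220 × 892/88 = 2230 V.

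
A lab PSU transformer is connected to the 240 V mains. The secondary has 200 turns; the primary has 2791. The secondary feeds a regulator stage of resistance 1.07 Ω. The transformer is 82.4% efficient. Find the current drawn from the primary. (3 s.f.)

V_s = 240 × 200/2791 = 17.198 V.
I_s = V_s/R = 17.198/1.07 = 16.073 A.
P_out = V_s I_s = 17.198 × 16.073 = 276.43 W.
P_in = P_out/η = 276.43/0.824 = 335.47 W.
I_p = P_in/V_p = 335.47/240 = 1.40 A.

I_p ≈ 1.40 A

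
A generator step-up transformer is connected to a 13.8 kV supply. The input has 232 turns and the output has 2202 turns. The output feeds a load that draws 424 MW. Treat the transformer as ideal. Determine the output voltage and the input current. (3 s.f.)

V_out = V_in × N_out/N_in = 13800 × 2202/232 = 130980 V.
I_out = P/V_out = 4.24×10^8/130980 = 3237.1 A.
I_in = I_out × N_out/N_in = 3237.1 × 2202/232 = 30700 A.

V_out ≈ 131000 V, I_in ≈ 30700 A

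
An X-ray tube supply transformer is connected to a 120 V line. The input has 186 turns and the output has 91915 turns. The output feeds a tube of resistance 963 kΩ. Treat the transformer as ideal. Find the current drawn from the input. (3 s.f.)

V_out = V_in × N_out/N_in = 120 × 91915/186 = 59300 V.
I_out = V_out/R = 59300/963000 = 0.061578 A.
For an ideal transformer I_in N_in = I_out N_out, so I_in = 0.061578 × 91915/186 = 30.4 A.

I_in ≈ 30.4 A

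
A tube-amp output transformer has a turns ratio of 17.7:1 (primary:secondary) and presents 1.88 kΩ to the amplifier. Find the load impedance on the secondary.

Z_s = Z_p/(N_p/N_s)² = 1880/17.7² = 6.00 Ω.

Z_s ≈ 6.00 Ω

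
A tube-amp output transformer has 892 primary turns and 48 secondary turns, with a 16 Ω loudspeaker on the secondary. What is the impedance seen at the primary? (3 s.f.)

Z_p ≈ 5530 Ω

Z_p = (N_p/N_s)² × Z_s = (892/48)² × 16 = 5530 Ω.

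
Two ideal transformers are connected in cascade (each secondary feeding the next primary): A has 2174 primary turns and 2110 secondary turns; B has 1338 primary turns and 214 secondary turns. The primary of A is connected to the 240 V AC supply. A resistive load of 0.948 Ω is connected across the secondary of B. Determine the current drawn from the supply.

I_supply ≈ 6.10 A

Secondary of A: V = 240.00 × 2110/2174 = 232.93 V.
Secondary of B: V = 232.93 × 214/1338 = 37.256 V.
I_load = 37.256/0.948 = 39.299 A, so P_out = 37.256 × 39.299 = 1464.1 W.
All ideal ⇒ P_in = P_out, so I_supply = 1464.1/240 = 6.10 A.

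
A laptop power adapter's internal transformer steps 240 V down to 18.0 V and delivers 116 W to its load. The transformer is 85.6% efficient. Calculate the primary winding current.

I_p ≈ 0.565 A

P_in = P_out/η = 116/0.856 = 135.51 W.
I_p = P_in/V_p = 135.51/240 = 0.565 A.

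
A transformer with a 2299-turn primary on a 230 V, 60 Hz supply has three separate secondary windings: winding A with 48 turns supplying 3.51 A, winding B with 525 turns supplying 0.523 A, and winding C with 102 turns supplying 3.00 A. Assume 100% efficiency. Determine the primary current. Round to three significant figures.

I_p ≈ 0.326 A

V_A = 230 × 48/2299 = 4.8021 V; V_B = 230 × 525/2299 = 52.523 V; V_C = 230 × 102/2299 = 10.204 V.
P_out = V_A I_A + V_B I_B + V_C I_C = 4.8021×3.51 + 52.523×0.523 + 10.204×3.00 = 16.855 + 27.469 + 30.613 = 74.938 W.
Ideal ⇒ P_in = P_out, so I_p = P_out/V_p = 74.938/230 = 0.326 A.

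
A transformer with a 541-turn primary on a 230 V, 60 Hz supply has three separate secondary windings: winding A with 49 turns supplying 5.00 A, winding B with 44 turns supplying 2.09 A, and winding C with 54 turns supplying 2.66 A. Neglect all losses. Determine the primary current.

V_A = 230 × 49/541 = 20.832 V; V_B = 230 × 44/541 = 18.706 V; V_C = 230 × 54/541 = 22.957 V.
P_out = V_A I_A + V_B I_B + V_C I_C = 20.832×5.00 + 18.706×2.09 + 22.957×2.66 = 104.16 + 39.096 + 61.067 = 204.32 W.
Ideal ⇒ P_in = P_out, so I_p = P_out/V_p = 204.32/230 = 0.888 A.

I_p ≈ 0.888 A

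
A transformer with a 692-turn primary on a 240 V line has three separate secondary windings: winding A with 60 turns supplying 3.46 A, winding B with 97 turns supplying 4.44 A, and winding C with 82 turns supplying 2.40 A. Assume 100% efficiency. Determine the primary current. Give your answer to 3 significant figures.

I_p ≈ 1.21 A

V_A = 240 × 60/692 = 20.809 V; V_B = 240 × 97/692 = 33.642 V; V_C = 240 × 82/692 = 28.439 V.
P_out = V_A I_A + V_B I_B + V_C I_C = 20.809×3.46 + 33.642×4.44 + 28.439×2.40 = 72.000 + 149.37 + 68.254 = 289.62 W.
Ideal ⇒ P_in = P_out, so I_p = P_out/V_p = 289.62/240 = 1.21 A.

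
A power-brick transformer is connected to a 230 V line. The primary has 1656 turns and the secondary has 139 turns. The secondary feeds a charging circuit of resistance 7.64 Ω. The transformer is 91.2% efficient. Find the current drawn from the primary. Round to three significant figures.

I_p ≈ 0.233 A

V_s = 230 × 139/1656 = 19.306 V.
I_s = V_s/R = 19.306/7.64 = 2.5269 A.
P_out = V_s I_s = 19.306 × 2.5269 = 48.783 W.
P_in = P_out/η = 48.783/0.912 = 53.490 W.
I_p = P_in/V_p = 53.490/230 = 0.233 A.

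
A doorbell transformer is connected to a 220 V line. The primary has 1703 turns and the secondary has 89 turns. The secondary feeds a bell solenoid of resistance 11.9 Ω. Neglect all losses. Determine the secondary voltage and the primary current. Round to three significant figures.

V_s = V_p × N_s/N_p = 220 × 89/1703 = 11.497 V.
I_s = V_s/R = 11.497/11.9 = 0.96616 A.
I_p = I_s × N_s/N_p = 0.96616 × 89/1703 = 0.0505 A.

V_s ≈ 11.5 V, I_p ≈ 0.0505 A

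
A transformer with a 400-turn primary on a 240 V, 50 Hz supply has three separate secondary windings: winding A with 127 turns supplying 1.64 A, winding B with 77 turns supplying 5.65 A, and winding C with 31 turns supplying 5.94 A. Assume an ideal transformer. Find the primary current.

I_p ≈ 2.07 A

V_A = 240 × 127/400 = 76.200 V; V_B = 240 × 77/400 = 46.200 V; V_C = 240 × 31/400 = 18.600 V.
P_out = V_A I_A + V_B I_B + V_C I_C = 76.200×1.64 + 46.200×5.65 + 18.600×5.94 = 124.97 + 261.03 + 110.48 = 496.48 W.
Ideal ⇒ P_in = P_out, so I_p = P_out/V_p = 496.48/240 = 2.07 A.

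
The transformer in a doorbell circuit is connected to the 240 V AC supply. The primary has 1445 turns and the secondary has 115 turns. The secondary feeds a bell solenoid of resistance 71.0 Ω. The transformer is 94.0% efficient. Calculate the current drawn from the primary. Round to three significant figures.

V_s = 240 × 115/1445 = 19.100 V.
I_s = V_s/R = 19.100/71.0 = 0.26902 A.
P_out = V_s I_s = 19.100 × 0.26902 = 5.1384 W.
P_in = P_out/η = 5.1384/0.940 = 5.4663 W.
I_p = P_in/V_p = 5.4663/240 = 0.0228 A.

I_p ≈ 0.0228 A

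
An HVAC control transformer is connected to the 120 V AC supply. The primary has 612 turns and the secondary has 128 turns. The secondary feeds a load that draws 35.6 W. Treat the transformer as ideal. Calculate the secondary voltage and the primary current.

V_s ≈ 25.1 V, I_p ≈ 0.297 A

V_s = V_p × N_s/N_p = 120 × 128/612 = 25.098 V.
I_s = P/V_s = 35.6/25.098 = 1.4184 A.
I_p = I_s × N_s/N_p = 1.4184 × 128/612 = 0.297 A.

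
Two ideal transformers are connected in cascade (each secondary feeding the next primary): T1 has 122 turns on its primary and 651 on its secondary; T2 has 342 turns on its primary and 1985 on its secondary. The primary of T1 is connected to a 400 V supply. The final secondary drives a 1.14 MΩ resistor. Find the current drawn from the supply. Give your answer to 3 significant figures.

After T1: V = 400.00 × 651/122 = 2134.4 V.
After T2: V = 2134.4 × 1985/342 = 12388 V.
I_load = 12388/(1.14×10^6) = 0.010867 A, so P_out = 12388 × 0.010867 = 134.63 W.
All ideal ⇒ P_in = P_out, so I_supply = 134.63/400 = 0.337 A.

I_supply ≈ 0.337 A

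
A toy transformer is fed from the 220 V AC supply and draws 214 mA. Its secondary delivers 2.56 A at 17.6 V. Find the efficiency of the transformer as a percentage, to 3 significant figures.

P_in = 220 × 0.214 = 47.0800 W.
P_out = 17.6 × 2.56 = 45.0560 W.
η = P_out/P_in = 45.0560/47.0800 = 0.957.

η ≈ 95.7%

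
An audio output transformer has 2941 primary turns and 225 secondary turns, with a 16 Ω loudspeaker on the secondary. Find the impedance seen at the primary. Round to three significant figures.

Z_p ≈ 2730 Ω

Z_p = (N_p/N_s)² × Z_s = (2941/225)² × 16 = 2730 Ω.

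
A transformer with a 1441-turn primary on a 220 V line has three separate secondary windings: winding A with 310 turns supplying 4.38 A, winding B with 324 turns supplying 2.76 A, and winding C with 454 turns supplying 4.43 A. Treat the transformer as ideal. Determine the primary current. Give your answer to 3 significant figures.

V_A = 220 × 310/1441 = 47.328 V; V_B = 220 × 324/1441 = 49.466 V; V_C = 220 × 454/1441 = 69.313 V.
P_out = V_A I_A + V_B I_B + V_C I_C = 47.328×4.38 + 49.466×2.76 + 69.313×4.43 = 207.30 + 136.53 + 307.06 = 650.88 W.
Ideal ⇒ P_in = P_out, so I_p = P_out/V_p = 650.88/220 = 2.96 A.

I_p ≈ 2.96 A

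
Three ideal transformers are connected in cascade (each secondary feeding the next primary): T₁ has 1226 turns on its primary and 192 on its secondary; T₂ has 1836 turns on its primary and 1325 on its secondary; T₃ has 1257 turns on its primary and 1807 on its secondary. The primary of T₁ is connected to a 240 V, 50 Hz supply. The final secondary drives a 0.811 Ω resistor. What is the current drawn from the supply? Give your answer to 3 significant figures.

Secondary of T₁: V = 240.00 × 192/1226 = 37.586 V.
Secondary of T₂: V = 37.586 × 1325/1836 = 27.125 V.
Secondary of T₃: V = 27.125 × 1807/1257 = 38.993 V.
I_load = 38.993/0.811 = 48.080 A, so P_out = 38.993 × 48.080 = 1874.8 W.
All ideal ⇒ P_in = P_out, so I_supply = 1874.8/240 = 7.81 A.

I_supply ≈ 7.81 A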